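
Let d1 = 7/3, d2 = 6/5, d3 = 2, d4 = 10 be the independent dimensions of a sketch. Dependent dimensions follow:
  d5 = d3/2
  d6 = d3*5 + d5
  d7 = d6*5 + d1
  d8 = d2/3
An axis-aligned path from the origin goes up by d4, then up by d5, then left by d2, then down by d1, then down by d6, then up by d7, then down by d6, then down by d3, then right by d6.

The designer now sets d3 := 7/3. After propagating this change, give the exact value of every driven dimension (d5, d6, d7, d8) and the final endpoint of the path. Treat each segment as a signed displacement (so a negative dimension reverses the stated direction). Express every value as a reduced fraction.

d5 = 7/6
d6 = 77/6
d7 = 133/2
d8 = 2/5
endpoint = (349/30, 142/3)

Apply edit: d3 := 7/3
  d5 = d3/2 = 7/6
  d6 = d3*5 + d5 = 77/6
  d7 = d6*5 + d1 = 133/2
  d8 = d2/3 = 2/5
Walk from origin (0, 0):
  seg 1: up by d4 = 10 → (0, 10)
  seg 2: up by d5 = 7/6 → (0, 67/6)
  seg 3: left by d2 = 6/5 → (-6/5, 67/6)
  seg 4: down by d1 = 7/3 → (-6/5, 53/6)
  seg 5: down by d6 = 77/6 → (-6/5, -4)
  seg 6: up by d7 = 133/2 → (-6/5, 125/2)
  seg 7: down by d6 = 77/6 → (-6/5, 149/3)
  seg 8: down by d3 = 7/3 → (-6/5, 142/3)
  seg 9: right by d6 = 77/6 → (349/30, 142/3)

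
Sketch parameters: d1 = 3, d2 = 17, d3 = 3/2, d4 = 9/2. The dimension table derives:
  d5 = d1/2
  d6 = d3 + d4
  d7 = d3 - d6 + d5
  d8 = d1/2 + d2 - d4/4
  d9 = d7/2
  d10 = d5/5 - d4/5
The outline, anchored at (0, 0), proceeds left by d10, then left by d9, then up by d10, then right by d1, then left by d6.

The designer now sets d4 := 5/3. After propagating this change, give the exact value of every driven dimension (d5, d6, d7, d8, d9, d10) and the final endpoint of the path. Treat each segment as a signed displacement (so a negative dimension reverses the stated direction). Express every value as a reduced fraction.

Apply edit: d4 := 5/3
  d5 = d1/2 = 3/2
  d6 = d3 + d4 = 19/6
  d7 = d3 - d6 + d5 = -1/6
  d8 = d1/2 + d2 - d4/4 = 217/12
  d9 = d7/2 = -1/12
  d10 = d5/5 - d4/5 = -1/30
Walk from origin (0, 0):
  seg 1: left by d10 = -1/30 → (1/30, 0)
  seg 2: left by d9 = -1/12 → (7/60, 0)
  seg 3: up by d10 = -1/30 → (7/60, -1/30)
  seg 4: right by d1 = 3 → (187/60, -1/30)
  seg 5: left by d6 = 19/6 → (-1/20, -1/30)

d5 = 3/2
d6 = 19/6
d7 = -1/6
d8 = 217/12
d9 = -1/12
d10 = -1/30
endpoint = (-1/20, -1/30)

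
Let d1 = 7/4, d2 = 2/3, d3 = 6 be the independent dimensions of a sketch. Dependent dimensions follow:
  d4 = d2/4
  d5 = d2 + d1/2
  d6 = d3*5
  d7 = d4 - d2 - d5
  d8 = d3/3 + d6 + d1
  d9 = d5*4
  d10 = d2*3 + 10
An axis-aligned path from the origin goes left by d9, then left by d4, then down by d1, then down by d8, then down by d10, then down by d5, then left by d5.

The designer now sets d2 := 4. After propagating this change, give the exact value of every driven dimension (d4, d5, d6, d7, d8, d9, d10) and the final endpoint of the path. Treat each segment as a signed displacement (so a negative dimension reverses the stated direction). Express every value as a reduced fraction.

d4 = 1
d5 = 39/8
d6 = 30
d7 = -63/8
d8 = 135/4
d9 = 39/2
d10 = 22
endpoint = (-203/8, -499/8)

Apply edit: d2 := 4
  d4 = d2/4 = 1
  d5 = d2 + d1/2 = 39/8
  d6 = d3*5 = 30
  d7 = d4 - d2 - d5 = -63/8
  d8 = d3/3 + d6 + d1 = 135/4
  d9 = d5*4 = 39/2
  d10 = d2*3 + 10 = 22
Walk from origin (0, 0):
  seg 1: left by d9 = 39/2 → (-39/2, 0)
  seg 2: left by d4 = 1 → (-41/2, 0)
  seg 3: down by d1 = 7/4 → (-41/2, -7/4)
  seg 4: down by d8 = 135/4 → (-41/2, -71/2)
  seg 5: down by d10 = 22 → (-41/2, -115/2)
  seg 6: down by d5 = 39/8 → (-41/2, -499/8)
  seg 7: left by d5 = 39/8 → (-203/8, -499/8)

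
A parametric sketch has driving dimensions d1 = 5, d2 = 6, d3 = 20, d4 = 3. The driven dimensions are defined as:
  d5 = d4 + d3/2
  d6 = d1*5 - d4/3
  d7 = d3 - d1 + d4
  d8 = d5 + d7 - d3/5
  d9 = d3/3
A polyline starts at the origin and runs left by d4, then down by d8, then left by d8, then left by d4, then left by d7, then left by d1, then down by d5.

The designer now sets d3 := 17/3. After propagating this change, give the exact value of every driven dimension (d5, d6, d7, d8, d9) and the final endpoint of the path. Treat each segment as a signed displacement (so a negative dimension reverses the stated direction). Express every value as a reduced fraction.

Apply edit: d3 := 17/3
  d5 = d4 + d3/2 = 35/6
  d6 = d1*5 - d4/3 = 24
  d7 = d3 - d1 + d4 = 11/3
  d8 = d5 + d7 - d3/5 = 251/30
  d9 = d3/3 = 17/9
Walk from origin (0, 0):
  seg 1: left by d4 = 3 → (-3, 0)
  seg 2: down by d8 = 251/30 → (-3, -251/30)
  seg 3: left by d8 = 251/30 → (-341/30, -251/30)
  seg 4: left by d4 = 3 → (-431/30, -251/30)
  seg 5: left by d7 = 11/3 → (-541/30, -251/30)
  seg 6: left by d1 = 5 → (-691/30, -251/30)
  seg 7: down by d5 = 35/6 → (-691/30, -71/5)

d5 = 35/6
d6 = 24
d7 = 11/3
d8 = 251/30
d9 = 17/9
endpoint = (-691/30, -71/5)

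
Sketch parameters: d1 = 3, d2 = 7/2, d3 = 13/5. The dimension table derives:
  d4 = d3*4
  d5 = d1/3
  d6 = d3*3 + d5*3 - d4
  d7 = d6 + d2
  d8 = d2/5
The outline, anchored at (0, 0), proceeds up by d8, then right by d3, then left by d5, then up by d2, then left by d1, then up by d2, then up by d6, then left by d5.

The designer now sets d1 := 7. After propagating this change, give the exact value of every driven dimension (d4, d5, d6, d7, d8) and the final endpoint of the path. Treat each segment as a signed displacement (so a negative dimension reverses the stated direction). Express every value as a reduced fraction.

Apply edit: d1 := 7
  d4 = d3*4 = 52/5
  d5 = d1/3 = 7/3
  d6 = d3*3 + d5*3 - d4 = 22/5
  d7 = d6 + d2 = 79/10
  d8 = d2/5 = 7/10
Walk from origin (0, 0):
  seg 1: up by d8 = 7/10 → (0, 7/10)
  seg 2: right by d3 = 13/5 → (13/5, 7/10)
  seg 3: left by d5 = 7/3 → (4/15, 7/10)
  seg 4: up by d2 = 7/2 → (4/15, 21/5)
  seg 5: left by d1 = 7 → (-101/15, 21/5)
  seg 6: up by d2 = 7/2 → (-101/15, 77/10)
  seg 7: up by d6 = 22/5 → (-101/15, 121/10)
  seg 8: left by d5 = 7/3 → (-136/15, 121/10)

d4 = 52/5
d5 = 7/3
d6 = 22/5
d7 = 79/10
d8 = 7/10
endpoint = (-136/15, 121/10)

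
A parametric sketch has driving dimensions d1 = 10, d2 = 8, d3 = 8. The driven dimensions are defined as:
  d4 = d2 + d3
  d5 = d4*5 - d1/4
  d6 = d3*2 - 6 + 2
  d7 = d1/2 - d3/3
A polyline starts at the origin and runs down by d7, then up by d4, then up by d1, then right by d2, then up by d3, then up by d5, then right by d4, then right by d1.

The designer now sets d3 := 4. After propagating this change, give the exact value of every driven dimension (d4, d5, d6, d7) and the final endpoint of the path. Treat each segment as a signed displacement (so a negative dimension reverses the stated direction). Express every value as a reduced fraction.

Apply edit: d3 := 4
  d4 = d2 + d3 = 12
  d5 = d4*5 - d1/4 = 115/2
  d6 = d3*2 - 6 + 2 = 4
  d7 = d1/2 - d3/3 = 11/3
Walk from origin (0, 0):
  seg 1: down by d7 = 11/3 → (0, -11/3)
  seg 2: up by d4 = 12 → (0, 25/3)
  seg 3: up by d1 = 10 → (0, 55/3)
  seg 4: right by d2 = 8 → (8, 55/3)
  seg 5: up by d3 = 4 → (8, 67/3)
  seg 6: up by d5 = 115/2 → (8, 479/6)
  seg 7: right by d4 = 12 → (20, 479/6)
  seg 8: right by d1 = 10 → (30, 479/6)

d4 = 12
d5 = 115/2
d6 = 4
d7 = 11/3
endpoint = (30, 479/6)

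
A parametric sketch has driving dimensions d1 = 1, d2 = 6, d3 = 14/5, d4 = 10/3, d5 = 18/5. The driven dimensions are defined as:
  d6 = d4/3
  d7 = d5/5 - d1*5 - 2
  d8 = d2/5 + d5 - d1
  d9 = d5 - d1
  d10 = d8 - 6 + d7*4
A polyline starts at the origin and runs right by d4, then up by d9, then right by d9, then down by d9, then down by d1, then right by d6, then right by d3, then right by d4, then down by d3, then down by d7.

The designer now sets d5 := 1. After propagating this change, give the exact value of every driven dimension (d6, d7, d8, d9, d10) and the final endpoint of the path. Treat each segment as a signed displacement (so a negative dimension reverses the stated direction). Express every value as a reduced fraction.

Apply edit: d5 := 1
  d6 = d4/3 = 10/9
  d7 = d5/5 - d1*5 - 2 = -34/5
  d8 = d2/5 + d5 - d1 = 6/5
  d9 = d5 - d1 = 0
  d10 = d8 - 6 + d7*4 = -32
Walk from origin (0, 0):
  seg 1: right by d4 = 10/3 → (10/3, 0)
  seg 2: up by d9 = 0 → (10/3, 0)
  seg 3: right by d9 = 0 → (10/3, 0)
  seg 4: down by d9 = 0 → (10/3, 0)
  seg 5: down by d1 = 1 → (10/3, -1)
  seg 6: right by d6 = 10/9 → (40/9, -1)
  seg 7: right by d3 = 14/5 → (326/45, -1)
  seg 8: right by d4 = 10/3 → (476/45, -1)
  seg 9: down by d3 = 14/5 → (476/45, -19/5)
  seg 10: down by d7 = -34/5 → (476/45, 3)

d6 = 10/9
d7 = -34/5
d8 = 6/5
d9 = 0
d10 = -32
endpoint = (476/45, 3)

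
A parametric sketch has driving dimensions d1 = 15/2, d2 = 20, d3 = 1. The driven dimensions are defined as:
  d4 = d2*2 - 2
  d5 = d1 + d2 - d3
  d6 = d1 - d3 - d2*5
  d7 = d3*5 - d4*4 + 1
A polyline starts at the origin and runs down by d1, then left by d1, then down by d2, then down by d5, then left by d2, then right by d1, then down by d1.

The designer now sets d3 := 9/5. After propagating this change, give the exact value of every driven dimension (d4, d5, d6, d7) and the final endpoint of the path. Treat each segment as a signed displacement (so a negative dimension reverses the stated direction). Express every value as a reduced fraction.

Apply edit: d3 := 9/5
  d4 = d2*2 - 2 = 38
  d5 = d1 + d2 - d3 = 257/10
  d6 = d1 - d3 - d2*5 = -943/10
  d7 = d3*5 - d4*4 + 1 = -142
Walk from origin (0, 0):
  seg 1: down by d1 = 15/2 → (0, -15/2)
  seg 2: left by d1 = 15/2 → (-15/2, -15/2)
  seg 3: down by d2 = 20 → (-15/2, -55/2)
  seg 4: down by d5 = 257/10 → (-15/2, -266/5)
  seg 5: left by d2 = 20 → (-55/2, -266/5)
  seg 6: right by d1 = 15/2 → (-20, -266/5)
  seg 7: down by d1 = 15/2 → (-20, -607/10)

d4 = 38
d5 = 257/10
d6 = -943/10
d7 = -142
endpoint = (-20, -607/10)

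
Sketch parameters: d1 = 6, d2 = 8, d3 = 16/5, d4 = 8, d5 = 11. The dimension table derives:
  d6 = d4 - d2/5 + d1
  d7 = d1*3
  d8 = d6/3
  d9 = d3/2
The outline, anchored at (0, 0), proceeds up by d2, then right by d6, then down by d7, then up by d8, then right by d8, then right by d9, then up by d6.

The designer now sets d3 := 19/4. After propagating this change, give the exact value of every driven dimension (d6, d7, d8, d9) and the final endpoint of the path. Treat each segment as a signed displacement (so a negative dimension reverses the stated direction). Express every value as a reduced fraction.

Apply edit: d3 := 19/4
  d6 = d4 - d2/5 + d1 = 62/5
  d7 = d1*3 = 18
  d8 = d6/3 = 62/15
  d9 = d3/2 = 19/8
Walk from origin (0, 0):
  seg 1: up by d2 = 8 → (0, 8)
  seg 2: right by d6 = 62/5 → (62/5, 8)
  seg 3: down by d7 = 18 → (62/5, -10)
  seg 4: up by d8 = 62/15 → (62/5, -88/15)
  seg 5: right by d8 = 62/15 → (248/15, -88/15)
  seg 6: right by d9 = 19/8 → (2269/120, -88/15)
  seg 7: up by d6 = 62/5 → (2269/120, 98/15)

d6 = 62/5
d7 = 18
d8 = 62/15
d9 = 19/8
endpoint = (2269/120, 98/15)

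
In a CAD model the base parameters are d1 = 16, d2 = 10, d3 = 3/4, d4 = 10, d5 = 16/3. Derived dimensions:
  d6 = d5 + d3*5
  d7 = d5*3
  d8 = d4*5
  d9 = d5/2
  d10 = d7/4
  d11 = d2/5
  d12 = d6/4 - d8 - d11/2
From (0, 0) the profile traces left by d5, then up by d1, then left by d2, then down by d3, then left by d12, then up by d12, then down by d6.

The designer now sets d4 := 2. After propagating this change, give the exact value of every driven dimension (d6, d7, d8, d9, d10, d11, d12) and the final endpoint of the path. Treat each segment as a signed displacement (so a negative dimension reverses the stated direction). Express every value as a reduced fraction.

Apply edit: d4 := 2
  d6 = d5 + d3*5 = 109/12
  d7 = d5*3 = 16
  d8 = d4*5 = 10
  d9 = d5/2 = 8/3
  d10 = d7/4 = 4
  d11 = d2/5 = 2
  d12 = d6/4 - d8 - d11/2 = -419/48
Walk from origin (0, 0):
  seg 1: left by d5 = 16/3 → (-16/3, 0)
  seg 2: up by d1 = 16 → (-16/3, 16)
  seg 3: left by d2 = 10 → (-46/3, 16)
  seg 4: down by d3 = 3/4 → (-46/3, 61/4)
  seg 5: left by d12 = -419/48 → (-317/48, 61/4)
  seg 6: up by d12 = -419/48 → (-317/48, 313/48)
  seg 7: down by d6 = 109/12 → (-317/48, -41/16)

d6 = 109/12
d7 = 16
d8 = 10
d9 = 8/3
d10 = 4
d11 = 2
d12 = -419/48
endpoint = (-317/48, -41/16)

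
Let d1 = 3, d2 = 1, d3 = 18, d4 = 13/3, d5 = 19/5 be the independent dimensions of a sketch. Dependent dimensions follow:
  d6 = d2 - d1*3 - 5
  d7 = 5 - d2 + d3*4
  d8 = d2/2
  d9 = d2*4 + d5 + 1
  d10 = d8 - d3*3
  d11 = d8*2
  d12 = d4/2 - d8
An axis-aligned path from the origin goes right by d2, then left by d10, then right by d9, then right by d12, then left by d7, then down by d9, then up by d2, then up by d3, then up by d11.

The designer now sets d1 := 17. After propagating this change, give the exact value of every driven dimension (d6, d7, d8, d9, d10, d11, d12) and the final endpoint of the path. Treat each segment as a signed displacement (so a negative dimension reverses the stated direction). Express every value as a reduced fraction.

Apply edit: d1 := 17
  d6 = d2 - d1*3 - 5 = -55
  d7 = 5 - d2 + d3*4 = 76
  d8 = d2/2 = 1/2
  d9 = d2*4 + d5 + 1 = 44/5
  d10 = d8 - d3*3 = -107/2
  d11 = d8*2 = 1
  d12 = d4/2 - d8 = 5/3
Walk from origin (0, 0):
  seg 1: right by d2 = 1 → (1, 0)
  seg 2: left by d10 = -107/2 → (109/2, 0)
  seg 3: right by d9 = 44/5 → (633/10, 0)
  seg 4: right by d12 = 5/3 → (1949/30, 0)
  seg 5: left by d7 = 76 → (-331/30, 0)
  seg 6: down by d9 = 44/5 → (-331/30, -44/5)
  seg 7: up by d2 = 1 → (-331/30, -39/5)
  seg 8: up by d3 = 18 → (-331/30, 51/5)
  seg 9: up by d11 = 1 → (-331/30, 56/5)

d6 = -55
d7 = 76
d8 = 1/2
d9 = 44/5
d10 = -107/2
d11 = 1
d12 = 5/3
endpoint = (-331/30, 56/5)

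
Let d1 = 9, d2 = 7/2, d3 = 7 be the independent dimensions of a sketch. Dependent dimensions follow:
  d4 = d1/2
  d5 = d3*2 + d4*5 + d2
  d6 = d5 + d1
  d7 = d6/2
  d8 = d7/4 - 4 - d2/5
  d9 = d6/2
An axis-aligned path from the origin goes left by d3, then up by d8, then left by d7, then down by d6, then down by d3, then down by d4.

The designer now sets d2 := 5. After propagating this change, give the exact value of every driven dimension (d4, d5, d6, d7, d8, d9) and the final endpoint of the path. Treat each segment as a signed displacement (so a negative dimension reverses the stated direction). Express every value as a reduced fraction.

d4 = 9/2
d5 = 83/2
d6 = 101/2
d7 = 101/4
d8 = 21/16
d9 = 101/4
endpoint = (-129/4, -971/16)

Apply edit: d2 := 5
  d4 = d1/2 = 9/2
  d5 = d3*2 + d4*5 + d2 = 83/2
  d6 = d5 + d1 = 101/2
  d7 = d6/2 = 101/4
  d8 = d7/4 - 4 - d2/5 = 21/16
  d9 = d6/2 = 101/4
Walk from origin (0, 0):
  seg 1: left by d3 = 7 → (-7, 0)
  seg 2: up by d8 = 21/16 → (-7, 21/16)
  seg 3: left by d7 = 101/4 → (-129/4, 21/16)
  seg 4: down by d6 = 101/2 → (-129/4, -787/16)
  seg 5: down by d3 = 7 → (-129/4, -899/16)
  seg 6: down by d4 = 9/2 → (-129/4, -971/16)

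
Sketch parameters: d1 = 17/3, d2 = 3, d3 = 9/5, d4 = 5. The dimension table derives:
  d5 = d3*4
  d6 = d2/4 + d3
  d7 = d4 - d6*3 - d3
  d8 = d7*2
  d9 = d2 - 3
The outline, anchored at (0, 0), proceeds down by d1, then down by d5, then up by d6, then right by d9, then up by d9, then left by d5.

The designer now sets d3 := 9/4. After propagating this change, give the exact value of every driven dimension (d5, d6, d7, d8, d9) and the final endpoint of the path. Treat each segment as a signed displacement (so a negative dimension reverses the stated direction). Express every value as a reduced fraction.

Apply edit: d3 := 9/4
  d5 = d3*4 = 9
  d6 = d2/4 + d3 = 3
  d7 = d4 - d6*3 - d3 = -25/4
  d8 = d7*2 = -25/2
  d9 = d2 - 3 = 0
Walk from origin (0, 0):
  seg 1: down by d1 = 17/3 → (0, -17/3)
  seg 2: down by d5 = 9 → (0, -44/3)
  seg 3: up by d6 = 3 → (0, -35/3)
  seg 4: right by d9 = 0 → (0, -35/3)
  seg 5: up by d9 = 0 → (0, -35/3)
  seg 6: left by d5 = 9 → (-9, -35/3)

d5 = 9
d6 = 3
d7 = -25/4
d8 = -25/2
d9 = 0
endpoint = (-9, -35/3)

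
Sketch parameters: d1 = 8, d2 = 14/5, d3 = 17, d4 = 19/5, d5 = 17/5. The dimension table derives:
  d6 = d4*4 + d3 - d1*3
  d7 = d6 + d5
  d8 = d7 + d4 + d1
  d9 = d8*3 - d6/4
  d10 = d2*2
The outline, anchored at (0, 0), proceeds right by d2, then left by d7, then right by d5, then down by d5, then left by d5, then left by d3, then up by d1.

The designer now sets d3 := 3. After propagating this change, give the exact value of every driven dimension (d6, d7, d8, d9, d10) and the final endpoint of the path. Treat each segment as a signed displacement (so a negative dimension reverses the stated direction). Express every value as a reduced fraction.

d6 = -29/5
d7 = -12/5
d8 = 47/5
d9 = 593/20
d10 = 28/5
endpoint = (11/5, 23/5)

Apply edit: d3 := 3
  d6 = d4*4 + d3 - d1*3 = -29/5
  d7 = d6 + d5 = -12/5
  d8 = d7 + d4 + d1 = 47/5
  d9 = d8*3 - d6/4 = 593/20
  d10 = d2*2 = 28/5
Walk from origin (0, 0):
  seg 1: right by d2 = 14/5 → (14/5, 0)
  seg 2: left by d7 = -12/5 → (26/5, 0)
  seg 3: right by d5 = 17/5 → (43/5, 0)
  seg 4: down by d5 = 17/5 → (43/5, -17/5)
  seg 5: left by d5 = 17/5 → (26/5, -17/5)
  seg 6: left by d3 = 3 → (11/5, -17/5)
  seg 7: up by d1 = 8 → (11/5, 23/5)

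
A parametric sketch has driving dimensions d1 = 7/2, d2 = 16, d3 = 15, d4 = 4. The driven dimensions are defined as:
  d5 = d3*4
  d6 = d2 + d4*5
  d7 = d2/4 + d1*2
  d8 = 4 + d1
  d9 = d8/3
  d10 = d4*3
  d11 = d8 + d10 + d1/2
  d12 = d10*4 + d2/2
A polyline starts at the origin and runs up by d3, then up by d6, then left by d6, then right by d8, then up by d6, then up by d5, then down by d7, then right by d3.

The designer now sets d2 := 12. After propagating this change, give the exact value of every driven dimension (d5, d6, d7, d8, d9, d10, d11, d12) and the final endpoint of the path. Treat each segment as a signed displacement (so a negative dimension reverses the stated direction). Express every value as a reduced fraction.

d5 = 60
d6 = 32
d7 = 10
d8 = 15/2
d9 = 5/2
d10 = 12
d11 = 85/4
d12 = 54
endpoint = (-19/2, 129)

Apply edit: d2 := 12
  d5 = d3*4 = 60
  d6 = d2 + d4*5 = 32
  d7 = d2/4 + d1*2 = 10
  d8 = 4 + d1 = 15/2
  d9 = d8/3 = 5/2
  d10 = d4*3 = 12
  d11 = d8 + d10 + d1/2 = 85/4
  d12 = d10*4 + d2/2 = 54
Walk from origin (0, 0):
  seg 1: up by d3 = 15 → (0, 15)
  seg 2: up by d6 = 32 → (0, 47)
  seg 3: left by d6 = 32 → (-32, 47)
  seg 4: right by d8 = 15/2 → (-49/2, 47)
  seg 5: up by d6 = 32 → (-49/2, 79)
  seg 6: up by d5 = 60 → (-49/2, 139)
  seg 7: down by d7 = 10 → (-49/2, 129)
  seg 8: right by d3 = 15 → (-19/2, 129)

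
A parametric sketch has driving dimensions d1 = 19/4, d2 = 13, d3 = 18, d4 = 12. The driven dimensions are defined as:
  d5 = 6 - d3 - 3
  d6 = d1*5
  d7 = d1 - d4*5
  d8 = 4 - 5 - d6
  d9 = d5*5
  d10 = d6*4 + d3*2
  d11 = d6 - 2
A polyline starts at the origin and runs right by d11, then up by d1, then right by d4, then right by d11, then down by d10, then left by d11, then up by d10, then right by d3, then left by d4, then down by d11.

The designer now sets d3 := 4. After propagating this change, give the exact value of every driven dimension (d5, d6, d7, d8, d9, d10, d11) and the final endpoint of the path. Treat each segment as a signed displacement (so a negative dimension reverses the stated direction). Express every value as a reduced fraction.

d5 = -1
d6 = 95/4
d7 = -221/4
d8 = -99/4
d9 = -5
d10 = 103
d11 = 87/4
endpoint = (103/4, -17)

Apply edit: d3 := 4
  d5 = 6 - d3 - 3 = -1
  d6 = d1*5 = 95/4
  d7 = d1 - d4*5 = -221/4
  d8 = 4 - 5 - d6 = -99/4
  d9 = d5*5 = -5
  d10 = d6*4 + d3*2 = 103
  d11 = d6 - 2 = 87/4
Walk from origin (0, 0):
  seg 1: right by d11 = 87/4 → (87/4, 0)
  seg 2: up by d1 = 19/4 → (87/4, 19/4)
  seg 3: right by d4 = 12 → (135/4, 19/4)
  seg 4: right by d11 = 87/4 → (111/2, 19/4)
  seg 5: down by d10 = 103 → (111/2, -393/4)
  seg 6: left by d11 = 87/4 → (135/4, -393/4)
  seg 7: up by d10 = 103 → (135/4, 19/4)
  seg 8: right by d3 = 4 → (151/4, 19/4)
  seg 9: left by d4 = 12 → (103/4, 19/4)
  seg 10: down by d11 = 87/4 → (103/4, -17)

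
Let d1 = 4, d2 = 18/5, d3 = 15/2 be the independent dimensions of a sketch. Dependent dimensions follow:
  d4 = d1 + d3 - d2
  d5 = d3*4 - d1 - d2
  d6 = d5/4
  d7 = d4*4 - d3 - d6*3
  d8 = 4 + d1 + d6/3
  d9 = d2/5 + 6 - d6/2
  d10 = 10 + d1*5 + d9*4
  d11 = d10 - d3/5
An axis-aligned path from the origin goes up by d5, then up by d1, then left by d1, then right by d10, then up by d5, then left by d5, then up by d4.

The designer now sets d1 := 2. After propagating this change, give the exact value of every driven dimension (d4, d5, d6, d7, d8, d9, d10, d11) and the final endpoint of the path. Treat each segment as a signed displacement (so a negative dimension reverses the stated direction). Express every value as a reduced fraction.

d4 = 59/10
d5 = 122/5
d6 = 61/10
d7 = -11/5
d8 = 241/30
d9 = 367/100
d10 = 867/25
d11 = 1659/50
endpoint = (207/25, 567/10)

Apply edit: d1 := 2
  d4 = d1 + d3 - d2 = 59/10
  d5 = d3*4 - d1 - d2 = 122/5
  d6 = d5/4 = 61/10
  d7 = d4*4 - d3 - d6*3 = -11/5
  d8 = 4 + d1 + d6/3 = 241/30
  d9 = d2/5 + 6 - d6/2 = 367/100
  d10 = 10 + d1*5 + d9*4 = 867/25
  d11 = d10 - d3/5 = 1659/50
Walk from origin (0, 0):
  seg 1: up by d5 = 122/5 → (0, 122/5)
  seg 2: up by d1 = 2 → (0, 132/5)
  seg 3: left by d1 = 2 → (-2, 132/5)
  seg 4: right by d10 = 867/25 → (817/25, 132/5)
  seg 5: up by d5 = 122/5 → (817/25, 254/5)
  seg 6: left by d5 = 122/5 → (207/25, 254/5)
  seg 7: up by d4 = 59/10 → (207/25, 567/10)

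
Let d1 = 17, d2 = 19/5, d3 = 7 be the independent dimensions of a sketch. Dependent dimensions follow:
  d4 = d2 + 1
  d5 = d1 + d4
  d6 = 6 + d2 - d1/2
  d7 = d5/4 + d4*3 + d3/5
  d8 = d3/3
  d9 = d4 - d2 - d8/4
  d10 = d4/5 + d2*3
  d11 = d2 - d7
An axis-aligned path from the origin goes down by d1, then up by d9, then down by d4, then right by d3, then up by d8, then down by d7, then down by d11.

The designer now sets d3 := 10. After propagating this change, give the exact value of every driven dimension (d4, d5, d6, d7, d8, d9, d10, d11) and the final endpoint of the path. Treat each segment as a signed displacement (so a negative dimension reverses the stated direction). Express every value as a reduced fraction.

d4 = 24/5
d5 = 109/5
d6 = 13/10
d7 = 437/20
d8 = 10/3
d9 = 1/6
d10 = 309/25
d11 = -361/20
endpoint = (10, -221/10)

Apply edit: d3 := 10
  d4 = d2 + 1 = 24/5
  d5 = d1 + d4 = 109/5
  d6 = 6 + d2 - d1/2 = 13/10
  d7 = d5/4 + d4*3 + d3/5 = 437/20
  d8 = d3/3 = 10/3
  d9 = d4 - d2 - d8/4 = 1/6
  d10 = d4/5 + d2*3 = 309/25
  d11 = d2 - d7 = -361/20
Walk from origin (0, 0):
  seg 1: down by d1 = 17 → (0, -17)
  seg 2: up by d9 = 1/6 → (0, -101/6)
  seg 3: down by d4 = 24/5 → (0, -649/30)
  seg 4: right by d3 = 10 → (10, -649/30)
  seg 5: up by d8 = 10/3 → (10, -183/10)
  seg 6: down by d7 = 437/20 → (10, -803/20)
  seg 7: down by d11 = -361/20 → (10, -221/10)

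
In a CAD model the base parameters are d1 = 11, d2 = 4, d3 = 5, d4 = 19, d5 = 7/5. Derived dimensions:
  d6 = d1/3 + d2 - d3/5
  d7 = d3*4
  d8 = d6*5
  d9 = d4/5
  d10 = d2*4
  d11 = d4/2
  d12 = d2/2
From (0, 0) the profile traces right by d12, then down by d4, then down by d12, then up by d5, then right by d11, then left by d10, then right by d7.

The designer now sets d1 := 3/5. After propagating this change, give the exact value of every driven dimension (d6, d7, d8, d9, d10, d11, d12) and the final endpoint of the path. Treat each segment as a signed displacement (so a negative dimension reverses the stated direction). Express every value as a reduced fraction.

d6 = 16/5
d7 = 20
d8 = 16
d9 = 19/5
d10 = 16
d11 = 19/2
d12 = 2
endpoint = (31/2, -98/5)

Apply edit: d1 := 3/5
  d6 = d1/3 + d2 - d3/5 = 16/5
  d7 = d3*4 = 20
  d8 = d6*5 = 16
  d9 = d4/5 = 19/5
  d10 = d2*4 = 16
  d11 = d4/2 = 19/2
  d12 = d2/2 = 2
Walk from origin (0, 0):
  seg 1: right by d12 = 2 → (2, 0)
  seg 2: down by d4 = 19 → (2, -19)
  seg 3: down by d12 = 2 → (2, -21)
  seg 4: up by d5 = 7/5 → (2, -98/5)
  seg 5: right by d11 = 19/2 → (23/2, -98/5)
  seg 6: left by d10 = 16 → (-9/2, -98/5)
  seg 7: right by d7 = 20 → (31/2, -98/5)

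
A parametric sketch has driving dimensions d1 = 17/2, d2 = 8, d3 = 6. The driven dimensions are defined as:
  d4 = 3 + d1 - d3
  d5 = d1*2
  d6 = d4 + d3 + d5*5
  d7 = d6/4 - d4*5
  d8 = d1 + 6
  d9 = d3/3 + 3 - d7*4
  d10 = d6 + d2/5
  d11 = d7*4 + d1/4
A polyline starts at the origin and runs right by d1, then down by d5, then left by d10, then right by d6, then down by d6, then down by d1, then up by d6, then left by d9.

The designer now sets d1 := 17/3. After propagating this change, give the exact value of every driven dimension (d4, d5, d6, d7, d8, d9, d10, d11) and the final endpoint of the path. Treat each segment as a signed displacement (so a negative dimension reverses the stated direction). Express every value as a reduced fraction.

d4 = 8/3
d5 = 34/3
d6 = 196/3
d7 = 3
d8 = 35/3
d9 = -7
d10 = 1004/15
d11 = 161/12
endpoint = (166/15, -17)

Apply edit: d1 := 17/3
  d4 = 3 + d1 - d3 = 8/3
  d5 = d1*2 = 34/3
  d6 = d4 + d3 + d5*5 = 196/3
  d7 = d6/4 - d4*5 = 3
  d8 = d1 + 6 = 35/3
  d9 = d3/3 + 3 - d7*4 = -7
  d10 = d6 + d2/5 = 1004/15
  d11 = d7*4 + d1/4 = 161/12
Walk from origin (0, 0):
  seg 1: right by d1 = 17/3 → (17/3, 0)
  seg 2: down by d5 = 34/3 → (17/3, -34/3)
  seg 3: left by d10 = 1004/15 → (-919/15, -34/3)
  seg 4: right by d6 = 196/3 → (61/15, -34/3)
  seg 5: down by d6 = 196/3 → (61/15, -230/3)
  seg 6: down by d1 = 17/3 → (61/15, -247/3)
  seg 7: up by d6 = 196/3 → (61/15, -17)
  seg 8: left by d9 = -7 → (166/15, -17)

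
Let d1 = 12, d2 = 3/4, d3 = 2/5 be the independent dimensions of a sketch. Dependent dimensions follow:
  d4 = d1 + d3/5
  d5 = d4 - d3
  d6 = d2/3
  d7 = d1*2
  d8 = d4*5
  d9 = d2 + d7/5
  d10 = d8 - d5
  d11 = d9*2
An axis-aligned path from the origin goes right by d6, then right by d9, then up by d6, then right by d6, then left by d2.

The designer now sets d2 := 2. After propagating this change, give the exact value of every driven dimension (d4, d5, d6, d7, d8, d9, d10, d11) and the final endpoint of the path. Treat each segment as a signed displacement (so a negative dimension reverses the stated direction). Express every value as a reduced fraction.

d4 = 302/25
d5 = 292/25
d6 = 2/3
d7 = 24
d8 = 302/5
d9 = 34/5
d10 = 1218/25
d11 = 68/5
endpoint = (92/15, 2/3)

Apply edit: d2 := 2
  d4 = d1 + d3/5 = 302/25
  d5 = d4 - d3 = 292/25
  d6 = d2/3 = 2/3
  d7 = d1*2 = 24
  d8 = d4*5 = 302/5
  d9 = d2 + d7/5 = 34/5
  d10 = d8 - d5 = 1218/25
  d11 = d9*2 = 68/5
Walk from origin (0, 0):
  seg 1: right by d6 = 2/3 → (2/3, 0)
  seg 2: right by d9 = 34/5 → (112/15, 0)
  seg 3: up by d6 = 2/3 → (112/15, 2/3)
  seg 4: right by d6 = 2/3 → (122/15, 2/3)
  seg 5: left by d2 = 2 → (92/15, 2/3)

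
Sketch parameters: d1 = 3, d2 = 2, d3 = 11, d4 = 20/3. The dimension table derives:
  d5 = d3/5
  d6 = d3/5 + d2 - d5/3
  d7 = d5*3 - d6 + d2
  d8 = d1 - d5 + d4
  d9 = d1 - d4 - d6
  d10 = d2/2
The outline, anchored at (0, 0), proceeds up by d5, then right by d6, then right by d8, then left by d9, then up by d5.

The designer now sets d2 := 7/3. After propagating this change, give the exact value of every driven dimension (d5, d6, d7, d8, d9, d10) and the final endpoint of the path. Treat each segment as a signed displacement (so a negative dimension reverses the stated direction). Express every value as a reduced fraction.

Apply edit: d2 := 7/3
  d5 = d3/5 = 11/5
  d6 = d3/5 + d2 - d5/3 = 19/5
  d7 = d5*3 - d6 + d2 = 77/15
  d8 = d1 - d5 + d4 = 112/15
  d9 = d1 - d4 - d6 = -112/15
  d10 = d2/2 = 7/6
Walk from origin (0, 0):
  seg 1: up by d5 = 11/5 → (0, 11/5)
  seg 2: right by d6 = 19/5 → (19/5, 11/5)
  seg 3: right by d8 = 112/15 → (169/15, 11/5)
  seg 4: left by d9 = -112/15 → (281/15, 11/5)
  seg 5: up by d5 = 11/5 → (281/15, 22/5)

d5 = 11/5
d6 = 19/5
d7 = 77/15
d8 = 112/15
d9 = -112/15
d10 = 7/6
endpoint = (281/15, 22/5)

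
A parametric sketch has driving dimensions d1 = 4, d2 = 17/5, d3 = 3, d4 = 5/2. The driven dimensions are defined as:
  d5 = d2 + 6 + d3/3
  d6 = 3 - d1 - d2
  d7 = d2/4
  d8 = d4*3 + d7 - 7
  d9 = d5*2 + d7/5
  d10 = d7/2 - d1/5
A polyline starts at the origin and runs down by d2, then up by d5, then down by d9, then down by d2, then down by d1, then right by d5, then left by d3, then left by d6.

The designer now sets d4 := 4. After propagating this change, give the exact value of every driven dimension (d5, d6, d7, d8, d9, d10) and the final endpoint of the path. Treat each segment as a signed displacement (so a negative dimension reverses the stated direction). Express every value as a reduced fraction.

d5 = 52/5
d6 = -22/5
d7 = 17/20
d8 = 117/20
d9 = 2097/100
d10 = -3/8
endpoint = (59/5, -2137/100)

Apply edit: d4 := 4
  d5 = d2 + 6 + d3/3 = 52/5
  d6 = 3 - d1 - d2 = -22/5
  d7 = d2/4 = 17/20
  d8 = d4*3 + d7 - 7 = 117/20
  d9 = d5*2 + d7/5 = 2097/100
  d10 = d7/2 - d1/5 = -3/8
Walk from origin (0, 0):
  seg 1: down by d2 = 17/5 → (0, -17/5)
  seg 2: up by d5 = 52/5 → (0, 7)
  seg 3: down by d9 = 2097/100 → (0, -1397/100)
  seg 4: down by d2 = 17/5 → (0, -1737/100)
  seg 5: down by d1 = 4 → (0, -2137/100)
  seg 6: right by d5 = 52/5 → (52/5, -2137/100)
  seg 7: left by d3 = 3 → (37/5, -2137/100)
  seg 8: left by d6 = -22/5 → (59/5, -2137/100)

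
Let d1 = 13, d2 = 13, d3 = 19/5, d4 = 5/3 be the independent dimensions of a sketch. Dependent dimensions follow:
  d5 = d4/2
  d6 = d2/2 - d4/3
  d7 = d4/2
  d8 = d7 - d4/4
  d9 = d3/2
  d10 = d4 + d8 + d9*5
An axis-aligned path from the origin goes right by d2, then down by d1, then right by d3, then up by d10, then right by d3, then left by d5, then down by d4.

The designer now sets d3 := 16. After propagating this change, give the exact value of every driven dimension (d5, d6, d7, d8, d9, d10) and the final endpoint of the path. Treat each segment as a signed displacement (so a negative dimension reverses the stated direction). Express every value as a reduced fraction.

Apply edit: d3 := 16
  d5 = d4/2 = 5/6
  d6 = d2/2 - d4/3 = 107/18
  d7 = d4/2 = 5/6
  d8 = d7 - d4/4 = 5/12
  d9 = d3/2 = 8
  d10 = d4 + d8 + d9*5 = 505/12
Walk from origin (0, 0):
  seg 1: right by d2 = 13 → (13, 0)
  seg 2: down by d1 = 13 → (13, -13)
  seg 3: right by d3 = 16 → (29, -13)
  seg 4: up by d10 = 505/12 → (29, 349/12)
  seg 5: right by d3 = 16 → (45, 349/12)
  seg 6: left by d5 = 5/6 → (265/6, 349/12)
  seg 7: down by d4 = 5/3 → (265/6, 329/12)

d5 = 5/6
d6 = 107/18
d7 = 5/6
d8 = 5/12
d9 = 8
d10 = 505/12
endpoint = (265/6, 329/12)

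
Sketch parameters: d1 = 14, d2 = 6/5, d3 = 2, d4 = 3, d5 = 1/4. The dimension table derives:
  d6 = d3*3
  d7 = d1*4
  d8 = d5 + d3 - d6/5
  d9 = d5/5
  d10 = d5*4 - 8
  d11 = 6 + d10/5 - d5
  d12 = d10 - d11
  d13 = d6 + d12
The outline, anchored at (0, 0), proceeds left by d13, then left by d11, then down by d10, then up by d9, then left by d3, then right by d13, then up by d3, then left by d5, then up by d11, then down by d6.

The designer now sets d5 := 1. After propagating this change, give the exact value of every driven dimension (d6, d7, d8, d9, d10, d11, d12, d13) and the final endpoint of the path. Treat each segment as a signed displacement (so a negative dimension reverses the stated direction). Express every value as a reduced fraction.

Apply edit: d5 := 1
  d6 = d3*3 = 6
  d7 = d1*4 = 56
  d8 = d5 + d3 - d6/5 = 9/5
  d9 = d5/5 = 1/5
  d10 = d5*4 - 8 = -4
  d11 = 6 + d10/5 - d5 = 21/5
  d12 = d10 - d11 = -41/5
  d13 = d6 + d12 = -11/5
Walk from origin (0, 0):
  seg 1: left by d13 = -11/5 → (11/5, 0)
  seg 2: left by d11 = 21/5 → (-2, 0)
  seg 3: down by d10 = -4 → (-2, 4)
  seg 4: up by d9 = 1/5 → (-2, 21/5)
  seg 5: left by d3 = 2 → (-4, 21/5)
  seg 6: right by d13 = -11/5 → (-31/5, 21/5)
  seg 7: up by d3 = 2 → (-31/5, 31/5)
  seg 8: left by d5 = 1 → (-36/5, 31/5)
  seg 9: up by d11 = 21/5 → (-36/5, 52/5)
  seg 10: down by d6 = 6 → (-36/5, 22/5)

d6 = 6
d7 = 56
d8 = 9/5
d9 = 1/5
d10 = -4
d11 = 21/5
d12 = -41/5
d13 = -11/5
endpoint = (-36/5, 22/5)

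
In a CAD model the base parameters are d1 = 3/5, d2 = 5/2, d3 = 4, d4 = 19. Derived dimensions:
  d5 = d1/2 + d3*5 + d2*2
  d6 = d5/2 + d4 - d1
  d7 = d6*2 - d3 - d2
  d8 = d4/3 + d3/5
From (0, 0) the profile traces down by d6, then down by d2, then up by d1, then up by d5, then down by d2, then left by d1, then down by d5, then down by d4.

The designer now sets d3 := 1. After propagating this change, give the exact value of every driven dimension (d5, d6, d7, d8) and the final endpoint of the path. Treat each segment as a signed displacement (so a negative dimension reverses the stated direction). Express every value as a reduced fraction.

d5 = 103/10
d6 = 471/20
d7 = 218/5
d8 = 98/15
endpoint = (-3/5, -939/20)

Apply edit: d3 := 1
  d5 = d1/2 + d3*5 + d2*2 = 103/10
  d6 = d5/2 + d4 - d1 = 471/20
  d7 = d6*2 - d3 - d2 = 218/5
  d8 = d4/3 + d3/5 = 98/15
Walk from origin (0, 0):
  seg 1: down by d6 = 471/20 → (0, -471/20)
  seg 2: down by d2 = 5/2 → (0, -521/20)
  seg 3: up by d1 = 3/5 → (0, -509/20)
  seg 4: up by d5 = 103/10 → (0, -303/20)
  seg 5: down by d2 = 5/2 → (0, -353/20)
  seg 6: left by d1 = 3/5 → (-3/5, -353/20)
  seg 7: down by d5 = 103/10 → (-3/5, -559/20)
  seg 8: down by d4 = 19 → (-3/5, -939/20)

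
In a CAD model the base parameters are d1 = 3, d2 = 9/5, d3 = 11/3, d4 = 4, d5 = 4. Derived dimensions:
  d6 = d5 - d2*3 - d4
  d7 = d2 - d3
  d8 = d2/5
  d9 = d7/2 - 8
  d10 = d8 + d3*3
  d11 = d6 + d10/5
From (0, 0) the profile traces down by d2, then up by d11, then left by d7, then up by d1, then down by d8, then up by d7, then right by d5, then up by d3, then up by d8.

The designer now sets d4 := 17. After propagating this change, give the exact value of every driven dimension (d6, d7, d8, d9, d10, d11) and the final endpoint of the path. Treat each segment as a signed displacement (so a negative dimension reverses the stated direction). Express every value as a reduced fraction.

Apply edit: d4 := 17
  d6 = d5 - d2*3 - d4 = -92/5
  d7 = d2 - d3 = -28/15
  d8 = d2/5 = 9/25
  d9 = d7/2 - 8 = -134/15
  d10 = d8 + d3*3 = 284/25
  d11 = d6 + d10/5 = -2016/125
Walk from origin (0, 0):
  seg 1: down by d2 = 9/5 → (0, -9/5)
  seg 2: up by d11 = -2016/125 → (0, -2241/125)
  seg 3: left by d7 = -28/15 → (28/15, -2241/125)
  seg 4: up by d1 = 3 → (28/15, -1866/125)
  seg 5: down by d8 = 9/25 → (28/15, -1911/125)
  seg 6: up by d7 = -28/15 → (28/15, -6433/375)
  seg 7: right by d5 = 4 → (88/15, -6433/375)
  seg 8: up by d3 = 11/3 → (88/15, -1686/125)
  seg 9: up by d8 = 9/25 → (88/15, -1641/125)

d6 = -92/5
d7 = -28/15
d8 = 9/25
d9 = -134/15
d10 = 284/25
d11 = -2016/125
endpoint = (88/15, -1641/125)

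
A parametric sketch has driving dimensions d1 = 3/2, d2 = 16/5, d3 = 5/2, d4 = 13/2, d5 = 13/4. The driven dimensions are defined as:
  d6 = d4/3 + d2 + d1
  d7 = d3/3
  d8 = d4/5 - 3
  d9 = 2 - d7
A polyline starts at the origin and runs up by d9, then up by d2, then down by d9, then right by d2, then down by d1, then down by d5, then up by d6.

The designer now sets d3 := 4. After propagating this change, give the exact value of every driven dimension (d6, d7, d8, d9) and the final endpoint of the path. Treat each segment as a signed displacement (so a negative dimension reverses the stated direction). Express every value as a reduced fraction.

Apply edit: d3 := 4
  d6 = d4/3 + d2 + d1 = 103/15
  d7 = d3/3 = 4/3
  d8 = d4/5 - 3 = -17/10
  d9 = 2 - d7 = 2/3
Walk from origin (0, 0):
  seg 1: up by d9 = 2/3 → (0, 2/3)
  seg 2: up by d2 = 16/5 → (0, 58/15)
  seg 3: down by d9 = 2/3 → (0, 16/5)
  seg 4: right by d2 = 16/5 → (16/5, 16/5)
  seg 5: down by d1 = 3/2 → (16/5, 17/10)
  seg 6: down by d5 = 13/4 → (16/5, -31/20)
  seg 7: up by d6 = 103/15 → (16/5, 319/60)

d6 = 103/15
d7 = 4/3
d8 = -17/10
d9 = 2/3
endpoint = (16/5, 319/60)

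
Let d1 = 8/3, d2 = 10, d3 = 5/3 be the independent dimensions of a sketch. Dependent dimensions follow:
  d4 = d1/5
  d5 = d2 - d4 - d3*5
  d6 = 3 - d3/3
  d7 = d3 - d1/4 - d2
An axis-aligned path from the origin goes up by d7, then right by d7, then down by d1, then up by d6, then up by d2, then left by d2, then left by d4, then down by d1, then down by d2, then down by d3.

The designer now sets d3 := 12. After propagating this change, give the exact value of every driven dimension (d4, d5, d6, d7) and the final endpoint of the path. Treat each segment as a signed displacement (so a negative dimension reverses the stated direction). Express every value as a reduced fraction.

Apply edit: d3 := 12
  d4 = d1/5 = 8/15
  d5 = d2 - d4 - d3*5 = -758/15
  d6 = 3 - d3/3 = -1
  d7 = d3 - d1/4 - d2 = 4/3
Walk from origin (0, 0):
  seg 1: up by d7 = 4/3 → (0, 4/3)
  seg 2: right by d7 = 4/3 → (4/3, 4/3)
  seg 3: down by d1 = 8/3 → (4/3, -4/3)
  seg 4: up by d6 = -1 → (4/3, -7/3)
  seg 5: up by d2 = 10 → (4/3, 23/3)
  seg 6: left by d2 = 10 → (-26/3, 23/3)
  seg 7: left by d4 = 8/15 → (-46/5, 23/3)
  seg 8: down by d1 = 8/3 → (-46/5, 5)
  seg 9: down by d2 = 10 → (-46/5, -5)
  seg 10: down by d3 = 12 → (-46/5, -17)

d4 = 8/15
d5 = -758/15
d6 = -1
d7 = 4/3
endpoint = (-46/5, -17)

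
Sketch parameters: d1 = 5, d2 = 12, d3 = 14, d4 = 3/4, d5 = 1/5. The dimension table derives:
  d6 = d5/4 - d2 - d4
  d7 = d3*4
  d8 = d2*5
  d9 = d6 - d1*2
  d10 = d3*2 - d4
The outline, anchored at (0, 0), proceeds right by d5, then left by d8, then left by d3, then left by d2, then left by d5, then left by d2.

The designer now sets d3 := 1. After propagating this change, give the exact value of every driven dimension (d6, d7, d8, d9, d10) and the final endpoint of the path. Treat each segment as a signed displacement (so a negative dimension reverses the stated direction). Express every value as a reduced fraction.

Apply edit: d3 := 1
  d6 = d5/4 - d2 - d4 = -127/10
  d7 = d3*4 = 4
  d8 = d2*5 = 60
  d9 = d6 - d1*2 = -227/10
  d10 = d3*2 - d4 = 5/4
Walk from origin (0, 0):
  seg 1: right by d5 = 1/5 → (1/5, 0)
  seg 2: left by d8 = 60 → (-299/5, 0)
  seg 3: left by d3 = 1 → (-304/5, 0)
  seg 4: left by d2 = 12 → (-364/5, 0)
  seg 5: left by d5 = 1/5 → (-73, 0)
  seg 6: left by d2 = 12 → (-85, 0)

d6 = -127/10
d7 = 4
d8 = 60
d9 = -227/10
d10 = 5/4
endpoint = (-85, 0)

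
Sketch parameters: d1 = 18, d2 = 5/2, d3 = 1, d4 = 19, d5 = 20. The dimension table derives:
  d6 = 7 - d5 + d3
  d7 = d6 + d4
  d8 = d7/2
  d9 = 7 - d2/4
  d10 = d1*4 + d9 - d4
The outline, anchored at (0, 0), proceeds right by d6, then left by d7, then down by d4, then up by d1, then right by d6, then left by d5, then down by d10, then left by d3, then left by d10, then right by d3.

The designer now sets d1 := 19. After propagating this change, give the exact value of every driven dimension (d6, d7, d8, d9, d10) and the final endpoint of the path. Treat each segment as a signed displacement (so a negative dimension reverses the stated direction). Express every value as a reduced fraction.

Apply edit: d1 := 19
  d6 = 7 - d5 + d3 = -12
  d7 = d6 + d4 = 7
  d8 = d7/2 = 7/2
  d9 = 7 - d2/4 = 51/8
  d10 = d1*4 + d9 - d4 = 507/8
Walk from origin (0, 0):
  seg 1: right by d6 = -12 → (-12, 0)
  seg 2: left by d7 = 7 → (-19, 0)
  seg 3: down by d4 = 19 → (-19, -19)
  seg 4: up by d1 = 19 → (-19, 0)
  seg 5: right by d6 = -12 → (-31, 0)
  seg 6: left by d5 = 20 → (-51, 0)
  seg 7: down by d10 = 507/8 → (-51, -507/8)
  seg 8: left by d3 = 1 → (-52, -507/8)
  seg 9: left by d10 = 507/8 → (-923/8, -507/8)
  seg 10: right by d3 = 1 → (-915/8, -507/8)

d6 = -12
d7 = 7
d8 = 7/2
d9 = 51/8
d10 = 507/8
endpoint = (-915/8, -507/8)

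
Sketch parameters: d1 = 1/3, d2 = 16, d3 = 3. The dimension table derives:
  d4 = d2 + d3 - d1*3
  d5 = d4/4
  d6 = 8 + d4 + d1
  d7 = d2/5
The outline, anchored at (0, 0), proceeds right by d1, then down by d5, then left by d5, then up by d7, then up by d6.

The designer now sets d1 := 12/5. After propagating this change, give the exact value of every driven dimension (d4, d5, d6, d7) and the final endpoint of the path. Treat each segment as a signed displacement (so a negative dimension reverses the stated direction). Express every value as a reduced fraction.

d4 = 59/5
d5 = 59/20
d6 = 111/5
d7 = 16/5
endpoint = (-11/20, 449/20)

Apply edit: d1 := 12/5
  d4 = d2 + d3 - d1*3 = 59/5
  d5 = d4/4 = 59/20
  d6 = 8 + d4 + d1 = 111/5
  d7 = d2/5 = 16/5
Walk from origin (0, 0):
  seg 1: right by d1 = 12/5 → (12/5, 0)
  seg 2: down by d5 = 59/20 → (12/5, -59/20)
  seg 3: left by d5 = 59/20 → (-11/20, -59/20)
  seg 4: up by d7 = 16/5 → (-11/20, 1/4)
  seg 5: up by d6 = 111/5 → (-11/20, 449/20)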